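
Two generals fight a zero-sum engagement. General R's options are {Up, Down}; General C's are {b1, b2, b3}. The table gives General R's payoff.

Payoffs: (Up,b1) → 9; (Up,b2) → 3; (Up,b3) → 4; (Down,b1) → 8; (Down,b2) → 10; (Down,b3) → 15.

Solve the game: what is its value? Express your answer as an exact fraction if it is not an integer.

33/4

Row minima: Up → 3, Down → 8; maximin = 8.
Column maxima: b1 → 9, b2 → 10, b3 → 15; minimax = 9.
8 ≠ 9, so there is no saddle point; optimal play is mixed.
b3 is strictly dominated by b2 (it gives General R strictly more in every row), so General C never plays it.
On the remaining 2×2 (Up, Down vs b1, b2):
Let General R play Up with probability p. Expected payoff against b1: 9p + 8(1−p) = p + 8; against b2: 3p + 10(1−p) = −7p + 10.
Setting these equal: p + 8 = −7p + 10 ⇒ 8p = 2 ⇒ p = 1/4, and the value is (1)·(1/4) + 8 = 33/4.
For General C: with q = P(b1), equating Up's and Down's payoffs gives 6q + 3 = −2q + 10 ⇒ q = 7/8.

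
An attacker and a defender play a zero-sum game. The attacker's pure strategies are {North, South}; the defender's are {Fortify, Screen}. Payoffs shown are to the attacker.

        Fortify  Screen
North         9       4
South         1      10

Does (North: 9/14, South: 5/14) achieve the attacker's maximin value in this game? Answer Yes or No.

Against Fortify this mix gives (9/14)·9 + (5/14)·1 = 43/7.
Against Screen this mix gives (9/14)·4 + (5/14)·10 = 43/7.
All of the defender's active replies (Fortify, Screen) yield 43/7, and no column does worse for the attacker. The mix makes the defender indifferent and guarantees 43/7, so it is optimal.

Yes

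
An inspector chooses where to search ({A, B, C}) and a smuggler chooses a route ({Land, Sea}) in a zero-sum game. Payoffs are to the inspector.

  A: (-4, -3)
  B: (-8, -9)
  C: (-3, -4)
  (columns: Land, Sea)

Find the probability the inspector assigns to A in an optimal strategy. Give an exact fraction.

1/2

Row minima: A → -4, B → -9, C → -4; maximin = -4.
Column maxima: Land → -3, Sea → -3; minimax = -3.
-4 ≠ -3, so there is no saddle point; optimal play is mixed.
B is strictly dominated by A, so the inspector never plays it.
On the remaining 2×2 (A, C vs Land, Sea):
Let the inspector play A with probability p. Expected payoff against Land: (-4)p + (-3)(1−p) = −p − 3; against Sea: (-3)p + (-4)(1−p) = p − 4.
Setting these equal: −p − 3 = p − 4 ⇒ −2p = -1 ⇒ p = 1/2, and the value is (-1)·(1/2) − 3 = -7/2.
For the smuggler: with q = P(Land), equating A's and C's payoffs gives −q − 3 = q − 4 ⇒ q = 1/2.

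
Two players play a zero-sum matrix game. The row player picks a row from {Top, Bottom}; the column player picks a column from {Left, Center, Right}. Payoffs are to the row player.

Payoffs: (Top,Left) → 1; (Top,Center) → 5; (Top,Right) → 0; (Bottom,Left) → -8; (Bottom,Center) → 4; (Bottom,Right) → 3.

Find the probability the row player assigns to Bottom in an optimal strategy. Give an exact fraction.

Row minima: Top → 0, Bottom → -8; maximin = 0.
Column maxima: Left → 1, Center → 5, Right → 3; minimax = 1.
0 ≠ 1, so there is no saddle point; optimal play is mixed.
Center is strictly dominated by Left (it gives the row player strictly more in every row), so the column player never plays it.
On the remaining 2×2 (Top, Bottom vs Left, Right):
Let the row player play Top with probability p. Expected payoff against Left: 1p + (-8)(1−p) = 9p − 8; against Right: 0p + 3(1−p) = −3p + 3.
Setting these equal: 9p − 8 = −3p + 3 ⇒ 12p = 11 ⇒ p = 11/12, and the value is (9)·(11/12) − 8 = 1/4.
For the column player: with q = P(Left), equating Top's and Bottom's payoffs gives q = −11q + 3 ⇒ q = 1/4.

1/12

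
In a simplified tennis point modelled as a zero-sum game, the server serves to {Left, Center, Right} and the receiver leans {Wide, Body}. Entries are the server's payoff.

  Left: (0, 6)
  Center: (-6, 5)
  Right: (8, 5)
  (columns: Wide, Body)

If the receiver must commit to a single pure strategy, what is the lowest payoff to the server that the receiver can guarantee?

6

Column maxima: Wide → 8, Body → 6.
The smallest of these is 6.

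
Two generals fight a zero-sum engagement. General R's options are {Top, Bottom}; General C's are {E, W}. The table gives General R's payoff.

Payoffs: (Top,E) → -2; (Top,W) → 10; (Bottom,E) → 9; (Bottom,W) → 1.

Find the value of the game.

23/5

Row minima: Top → -2, Bottom → 1; maximin = 1.
Column maxima: E → 9, W → 10; minimax = 9.
1 ≠ 9, so there is no saddle point; optimal play is mixed.
Let General R play Top with probability p. Expected payoff against E: (-2)p + 9(1−p) = −11p + 9; against W: 10p + 1(1−p) = 9p + 1.
Setting these equal: −11p + 9 = 9p + 1 ⇒ −20p = -8 ⇒ p = 2/5, and the value is (-11)·(2/5) + 9 = 23/5.
For General C: with q = P(E), equating Top's and Bottom's payoffs gives −12q + 10 = 8q + 1 ⇒ q = 9/20.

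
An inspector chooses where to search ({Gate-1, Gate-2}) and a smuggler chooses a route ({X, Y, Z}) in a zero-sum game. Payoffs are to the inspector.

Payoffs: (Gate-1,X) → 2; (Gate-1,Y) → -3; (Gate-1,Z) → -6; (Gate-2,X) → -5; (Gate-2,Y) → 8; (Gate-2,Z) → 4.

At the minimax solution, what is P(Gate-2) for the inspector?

Row minima: Gate-1 → -6, Gate-2 → -5; maximin = -5.
Column maxima: X → 2, Y → 8, Z → 4; minimax = 2.
-5 ≠ 2, so there is no saddle point; optimal play is mixed.
Y is strictly dominated by Z (it gives the inspector strictly more in every row), so the smuggler never plays it.
On the remaining 2×2 (Gate-1, Gate-2 vs X, Z):
Let the inspector play Gate-1 with probability p. Expected payoff against X: 2p + (-5)(1−p) = 7p − 5; against Z: (-6)p + 4(1−p) = −10p + 4.
Setting these equal: 7p − 5 = −10p + 4 ⇒ 17p = 9 ⇒ p = 9/17, and the value is (7)·(9/17) − 5 = -22/17.
For the smuggler: with q = P(X), equating Gate-1's and Gate-2's payoffs gives 8q − 6 = −9q + 4 ⇒ q = 10/17.

8/17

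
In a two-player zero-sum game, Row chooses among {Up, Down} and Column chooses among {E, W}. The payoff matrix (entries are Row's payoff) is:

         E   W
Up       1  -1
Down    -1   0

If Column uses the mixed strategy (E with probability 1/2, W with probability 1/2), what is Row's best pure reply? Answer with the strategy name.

Up

Expected payoff of Up: (1/2)·1 + (1/2)·(-1) = 0.
Expected payoff of Down: (1/2)·(-1) + (1/2)·0 = -1/2.
The largest is 0, so Row's best response is Up.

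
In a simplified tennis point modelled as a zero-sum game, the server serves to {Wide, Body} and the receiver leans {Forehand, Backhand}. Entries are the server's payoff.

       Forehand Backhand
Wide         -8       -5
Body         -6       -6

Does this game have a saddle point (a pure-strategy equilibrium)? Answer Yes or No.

Yes

Row minima: Wide → -8, Body → -6; maximin = -6.
Column maxima: Forehand → -6, Backhand → -5; minimax = -6.
maximin = minimax = -6, so a saddle point exists.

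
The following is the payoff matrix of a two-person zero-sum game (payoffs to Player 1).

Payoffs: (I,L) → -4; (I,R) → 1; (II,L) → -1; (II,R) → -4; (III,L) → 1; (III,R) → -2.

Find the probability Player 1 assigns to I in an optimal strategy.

3/8

Row minima: I → -4, II → -4, III → -2; maximin = -2.
Column maxima: L → 1, R → 1; minimax = 1.
-2 ≠ 1, so there is no saddle point; optimal play is mixed.
II is strictly dominated by III, so Player 1 never plays it.
On the remaining 2×2 (I, III vs L, R):
Let Player 1 play I with probability p. Expected payoff against L: (-4)p + 1(1−p) = −5p + 1; against R: 1p + (-2)(1−p) = 3p − 2.
Setting these equal: −5p + 1 = 3p − 2 ⇒ −8p = -3 ⇒ p = 3/8, and the value is (-5)·(3/8) + 1 = -7/8.
For Player 2: with q = P(L), equating I's and III's payoffs gives −5q + 1 = 3q − 2 ⇒ q = 3/8.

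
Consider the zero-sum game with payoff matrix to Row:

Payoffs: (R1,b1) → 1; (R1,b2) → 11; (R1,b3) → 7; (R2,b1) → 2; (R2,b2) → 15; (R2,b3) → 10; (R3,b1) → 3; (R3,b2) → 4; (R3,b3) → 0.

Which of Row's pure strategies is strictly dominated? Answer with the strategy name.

R1

R2 gives a strictly higher payoff than R1 against every column: 2 > 1, 15 > 11, 10 > 7.
So R1 is strictly dominated and Row never plays it.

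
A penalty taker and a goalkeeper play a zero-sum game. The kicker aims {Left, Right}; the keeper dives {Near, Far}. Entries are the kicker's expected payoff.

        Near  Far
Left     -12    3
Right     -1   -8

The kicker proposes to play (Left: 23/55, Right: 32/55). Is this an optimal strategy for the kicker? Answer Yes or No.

No

Against Near this mix gives (23/55)·(-12) + (32/55)·(-1) = -28/5.
Against Far this mix gives (23/55)·3 + (32/55)·(-8) = -17/5.
The keeper will play Near, holding the kicker to -28/5. Shifting weight toward the row that does better against Near would raise this floor (the equalizing mix achieves -9/2 against both Near and Far), so the proposed strategy is not optimal.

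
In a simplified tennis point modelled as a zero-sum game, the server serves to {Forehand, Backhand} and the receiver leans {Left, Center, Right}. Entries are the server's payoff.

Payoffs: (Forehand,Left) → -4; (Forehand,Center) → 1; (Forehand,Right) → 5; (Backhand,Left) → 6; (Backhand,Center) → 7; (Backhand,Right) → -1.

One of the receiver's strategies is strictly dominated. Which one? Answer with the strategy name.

Left holds the server's payoff strictly below Center in every row: -4 < 1, 6 < 7.
So Center is strictly dominated for the receiver.

Center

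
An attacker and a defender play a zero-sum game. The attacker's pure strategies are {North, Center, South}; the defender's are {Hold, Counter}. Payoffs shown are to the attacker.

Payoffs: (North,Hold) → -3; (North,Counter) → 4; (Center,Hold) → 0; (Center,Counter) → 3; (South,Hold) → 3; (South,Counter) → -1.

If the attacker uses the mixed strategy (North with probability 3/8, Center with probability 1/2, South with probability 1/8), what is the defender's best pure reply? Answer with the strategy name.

Hold

If the defender plays Hold, the attacker's expected payoff is (3/8)·(-3) + (1/2)·0 + (1/8)·3 = -3/4.
If the defender plays Counter, the attacker's expected payoff is (3/8)·4 + (1/2)·3 + (1/8)·(-1) = 23/8.
The defender minimizes the attacker's payoff; the smallest is -3/4, so the best response is Hold.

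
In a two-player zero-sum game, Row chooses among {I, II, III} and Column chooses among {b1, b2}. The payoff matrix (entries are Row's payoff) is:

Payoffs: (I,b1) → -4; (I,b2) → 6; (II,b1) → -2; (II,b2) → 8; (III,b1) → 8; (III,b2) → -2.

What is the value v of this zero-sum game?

3

Row minima: I → -4, II → -2, III → -2; maximin = -2.
Column maxima: b1 → 8, b2 → 8; minimax = 8.
-2 ≠ 8, so there is no saddle point; optimal play is mixed.
I is strictly dominated by II, so Row never plays it.
On the remaining 2×2 (II, III vs b1, b2):
Let Row play II with probability p. Expected payoff against b1: (-2)p + 8(1−p) = −10p + 8; against b2: 8p + (-2)(1−p) = 10p − 2.
Setting these equal: −10p + 8 = 10p − 2 ⇒ −20p = -10 ⇒ p = 1/2, and the value is (-10)·(1/2) + 8 = 3.
For Column: with q = P(b1), equating II's and III's payoffs gives −10q + 8 = 10q − 2 ⇒ q = 1/2.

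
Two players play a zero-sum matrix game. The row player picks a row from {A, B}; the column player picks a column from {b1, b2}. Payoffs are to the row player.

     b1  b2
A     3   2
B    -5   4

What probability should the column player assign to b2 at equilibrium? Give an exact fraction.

Row minima: A → 2, B → -5; maximin = 2.
Column maxima: b1 → 3, b2 → 4; minimax = 3.
2 ≠ 3, so there is no saddle point; optimal play is mixed.
Let the row player play A with probability p. Expected payoff against b1: 3p + (-5)(1−p) = 8p − 5; against b2: 2p + 4(1−p) = −2p + 4.
Setting these equal: 8p − 5 = −2p + 4 ⇒ 10p = 9 ⇒ p = 9/10, and the value is (8)·(9/10) − 5 = 11/5.
For the column player: with q = P(b1), equating A's and B's payoffs gives q + 2 = −9q + 4 ⇒ q = 1/5.

4/5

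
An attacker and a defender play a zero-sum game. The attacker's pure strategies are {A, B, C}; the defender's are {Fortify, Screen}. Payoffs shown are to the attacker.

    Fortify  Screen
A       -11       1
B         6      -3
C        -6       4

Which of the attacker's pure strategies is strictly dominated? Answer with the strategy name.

A

C gives a strictly higher payoff than A against every column: -6 > -11, 4 > 1.
So A is strictly dominated and the attacker never plays it.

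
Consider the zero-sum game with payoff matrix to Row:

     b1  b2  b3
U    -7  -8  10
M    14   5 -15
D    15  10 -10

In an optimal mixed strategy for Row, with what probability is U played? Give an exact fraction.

10/19

Row minima: U → -8, M → -15, D → -10; maximin = -8.
Column maxima: b1 → 15, b2 → 10, b3 → 10; minimax = 10.
-8 ≠ 10, so there is no saddle point; optimal play is mixed.
M is strictly dominated by D, so Row never plays it.
b1 is strictly dominated by b2 (it gives Row strictly more in every row), so Column never plays it.
On the remaining 2×2 (U, D vs b2, b3):
Let Row play U with probability p. Expected payoff against b2: (-8)p + 10(1−p) = −18p + 10; against b3: 10p + (-10)(1−p) = 20p − 10.
Setting these equal: −18p + 10 = 20p − 10 ⇒ −38p = -20 ⇒ p = 10/19, and the value is (-18)·(10/19) + 10 = 10/19.
For Column: with q = P(b2), equating U's and D's payoffs gives −18q + 10 = 20q − 10 ⇒ q = 10/19.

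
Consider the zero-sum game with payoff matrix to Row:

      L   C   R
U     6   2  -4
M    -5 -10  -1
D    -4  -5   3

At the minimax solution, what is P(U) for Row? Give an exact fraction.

Row minima: U → -4, M → -10, D → -5; maximin = -4.
Column maxima: L → 6, C → 2, R → 3; minimax = 2.
-4 ≠ 2, so there is no saddle point; optimal play is mixed.
M is strictly dominated by D, so Row never plays it.
L is strictly dominated by C (it gives Row strictly more in every row), so Column never plays it.
On the remaining 2×2 (U, D vs C, R):
Let Row play U with probability p. Expected payoff against C: 2p + (-5)(1−p) = 7p − 5; against R: (-4)p + 3(1−p) = −7p + 3.
Setting these equal: 7p − 5 = −7p + 3 ⇒ 14p = 8 ⇒ p = 4/7, and the value is (7)·(4/7) − 5 = -1.
For Column: with q = P(C), equating U's and D's payoffs gives 6q − 4 = −8q + 3 ⇒ q = 1/2.

4/7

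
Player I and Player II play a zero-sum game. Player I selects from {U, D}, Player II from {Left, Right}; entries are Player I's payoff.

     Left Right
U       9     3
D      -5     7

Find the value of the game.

13/3

Row minima: U → 3, D → -5; maximin = 3.
Column maxima: Left → 9, Right → 7; minimax = 7.
3 ≠ 7, so there is no saddle point; optimal play is mixed.
Let Player I play U with probability p. Expected payoff against Left: 9p + (-5)(1−p) = 14p − 5; against Right: 3p + 7(1−p) = −4p + 7.
Setting these equal: 14p − 5 = −4p + 7 ⇒ 18p = 12 ⇒ p = 2/3, and the value is (14)·(2/3) − 5 = 13/3.
For Player II: with q = P(Left), equating U's and D's payoffs gives 6q + 3 = −12q + 7 ⇒ q = 2/9.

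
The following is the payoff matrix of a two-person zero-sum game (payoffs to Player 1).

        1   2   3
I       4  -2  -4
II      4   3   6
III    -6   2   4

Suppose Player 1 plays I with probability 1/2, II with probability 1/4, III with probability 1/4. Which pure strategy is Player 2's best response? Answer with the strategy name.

If Player 2 plays 1, Player 1's expected payoff is (1/2)·4 + (1/4)·4 + (1/4)·(-6) = 3/2.
If Player 2 plays 2, Player 1's expected payoff is (1/2)·(-2) + (1/4)·3 + (1/4)·2 = 1/4.
If Player 2 plays 3, Player 1's expected payoff is (1/2)·(-4) + (1/4)·6 + (1/4)·4 = 1/2.
Player 2 minimizes Player 1's payoff; the smallest is 1/4, so the best response is 2.

2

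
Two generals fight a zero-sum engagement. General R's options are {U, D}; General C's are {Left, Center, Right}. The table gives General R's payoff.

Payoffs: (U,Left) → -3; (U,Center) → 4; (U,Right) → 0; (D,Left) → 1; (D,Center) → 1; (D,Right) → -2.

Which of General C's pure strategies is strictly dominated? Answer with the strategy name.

Right holds General R's payoff strictly below Center in every row: 0 < 4, -2 < 1.
So Center is strictly dominated for General C.

Center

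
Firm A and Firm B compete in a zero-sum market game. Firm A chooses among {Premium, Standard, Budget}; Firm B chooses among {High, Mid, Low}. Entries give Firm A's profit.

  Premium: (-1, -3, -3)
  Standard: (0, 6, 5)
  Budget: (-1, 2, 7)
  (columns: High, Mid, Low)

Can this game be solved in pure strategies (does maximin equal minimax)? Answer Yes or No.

Yes

Row minima: Premium → -3, Standard → 0, Budget → -1; maximin = 0.
Column maxima: High → 0, Mid → 6, Low → 7; minimax = 0.
maximin = minimax = 0, so a saddle point exists.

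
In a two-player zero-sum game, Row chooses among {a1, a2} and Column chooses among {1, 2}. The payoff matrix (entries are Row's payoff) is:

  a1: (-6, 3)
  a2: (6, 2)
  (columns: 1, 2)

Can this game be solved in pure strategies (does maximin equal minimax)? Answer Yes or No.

No

Row minima: a1 → -6, a2 → 2; maximin = 2.
Column maxima: 1 → 6, 2 → 3; minimax = 3.
2 ≠ 3, so no pure-strategy equilibrium exists.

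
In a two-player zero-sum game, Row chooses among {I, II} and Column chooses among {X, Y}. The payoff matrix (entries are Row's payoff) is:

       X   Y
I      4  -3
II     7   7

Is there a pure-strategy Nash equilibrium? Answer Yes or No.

Row minima: I → -3, II → 7; maximin = 7.
Column maxima: X → 7, Y → 7; minimax = 7.
maximin = minimax = 7, so a saddle point exists.

Yes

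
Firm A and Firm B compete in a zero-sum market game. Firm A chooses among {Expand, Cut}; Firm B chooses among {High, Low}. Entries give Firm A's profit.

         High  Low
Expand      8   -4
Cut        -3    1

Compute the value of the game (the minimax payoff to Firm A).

-1/4

Row minima: Expand → -4, Cut → -3; maximin = -3.
Column maxima: High → 8, Low → 1; minimax = 1.
-3 ≠ 1, so there is no saddle point; optimal play is mixed.
Let Firm A play Expand with probability p. Expected payoff against High: 8p + (-3)(1−p) = 11p − 3; against Low: (-4)p + 1(1−p) = −5p + 1.
Setting these equal: 11p − 3 = −5p + 1 ⇒ 16p = 4 ⇒ p = 1/4, and the value is (11)·(1/4) − 3 = -1/4.
For Firm B: with q = P(High), equating Expand's and Cut's payoffs gives 12q − 4 = −4q + 1 ⇒ q = 5/16.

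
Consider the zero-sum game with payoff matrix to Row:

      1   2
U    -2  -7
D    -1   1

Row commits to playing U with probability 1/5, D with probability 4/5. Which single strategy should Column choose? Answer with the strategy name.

If Column plays 1, Row's expected payoff is (1/5)·(-2) + (4/5)·(-1) = -6/5.
If Column plays 2, Row's expected payoff is (1/5)·(-7) + (4/5)·1 = -3/5.
Column minimizes Row's payoff; the smallest is -6/5, so the best response is 1.

1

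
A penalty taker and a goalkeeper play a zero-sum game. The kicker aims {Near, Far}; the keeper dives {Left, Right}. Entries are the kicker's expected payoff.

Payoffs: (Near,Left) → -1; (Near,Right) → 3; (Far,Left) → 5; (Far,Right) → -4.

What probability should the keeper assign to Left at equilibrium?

7/13

Row minima: Near → -1, Far → -4; maximin = -1.
Column maxima: Left → 5, Right → 3; minimax = 3.
-1 ≠ 3, so there is no saddle point; optimal play is mixed.
Let the kicker play Near with probability p. Expected payoff against Left: (-1)p + 5(1−p) = −6p + 5; against Right: 3p + (-4)(1−p) = 7p − 4.
Setting these equal: −6p + 5 = 7p − 4 ⇒ −13p = -9 ⇒ p = 9/13, and the value is (-6)·(9/13) + 5 = 11/13.
For the keeper: with q = P(Left), equating Near's and Far's payoffs gives −4q + 3 = 9q − 4 ⇒ q = 7/13.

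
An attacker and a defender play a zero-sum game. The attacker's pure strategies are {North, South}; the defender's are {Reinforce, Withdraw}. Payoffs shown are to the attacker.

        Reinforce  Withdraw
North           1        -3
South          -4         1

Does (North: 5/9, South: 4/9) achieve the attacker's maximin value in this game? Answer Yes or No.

Yes

Against Reinforce this mix gives (5/9)·1 + (4/9)·(-4) = -11/9.
Against Withdraw this mix gives (5/9)·(-3) + (4/9)·1 = -11/9.
All of the defender's active replies (Reinforce, Withdraw) yield -11/9, and no column does worse for the attacker. The mix makes the defender indifferent and guarantees -11/9, so it is optimal.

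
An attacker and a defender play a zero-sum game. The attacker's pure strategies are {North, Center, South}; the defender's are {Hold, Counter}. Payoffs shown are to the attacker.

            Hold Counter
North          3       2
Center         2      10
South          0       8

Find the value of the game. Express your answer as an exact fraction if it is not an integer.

Row minima: North → 2, Center → 2, South → 0; maximin = 2.
Column maxima: Hold → 3, Counter → 10; minimax = 3.
2 ≠ 3, so there is no saddle point; optimal play is mixed.
South is strictly dominated by Center, so the attacker never plays it.
On the remaining 2×2 (North, Center vs Hold, Counter):
Let the attacker play North with probability p. Expected payoff against Hold: 3p + 2(1−p) = p + 2; against Counter: 2p + 10(1−p) = −8p + 10.
Setting these equal: p + 2 = −8p + 10 ⇒ 9p = 8 ⇒ p = 8/9, and the value is (1)·(8/9) + 2 = 26/9.
For the defender: with q = P(Hold), equating North's and Center's payoffs gives q + 2 = −8q + 10 ⇒ q = 8/9.

26/9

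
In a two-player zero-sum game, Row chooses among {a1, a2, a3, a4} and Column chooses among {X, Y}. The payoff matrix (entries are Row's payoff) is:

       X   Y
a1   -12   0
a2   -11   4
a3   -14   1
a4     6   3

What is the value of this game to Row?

19/6

Row minima: a1 → -12, a2 → -11, a3 → -14, a4 → 3; maximin = 3.
Column maxima: X → 6, Y → 4; minimax = 4.
3 ≠ 4, so there is no saddle point; optimal play is mixed.
a1 is strictly dominated by a2, so Row never plays it.
a3 is strictly dominated by a2, so Row never plays it.
On the remaining 2×2 (a2, a4 vs X, Y):
Let Row play a2 with probability p. Expected payoff against X: (-11)p + 6(1−p) = −17p + 6; against Y: 4p + 3(1−p) = p + 3.
Setting these equal: −17p + 6 = p + 3 ⇒ −18p = -3 ⇒ p = 1/6, and the value is (-17)·(1/6) + 6 = 19/6.
For Column: with q = P(X), equating a2's and a4's payoffs gives −15q + 4 = 3q + 3 ⇒ q = 1/18.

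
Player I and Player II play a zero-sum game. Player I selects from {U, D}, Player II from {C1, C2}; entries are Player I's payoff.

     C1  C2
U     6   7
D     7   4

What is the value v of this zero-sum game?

Row minima: U → 6, D → 4; maximin = 6.
Column maxima: C1 → 7, C2 → 7; minimax = 7.
6 ≠ 7, so there is no saddle point; optimal play is mixed.
Let Player I play U with probability p. Expected payoff against C1: 6p + 7(1−p) = −p + 7; against C2: 7p + 4(1−p) = 3p + 4.
Setting these equal: −p + 7 = 3p + 4 ⇒ −4p = -3 ⇒ p = 3/4, and the value is (-1)·(3/4) + 7 = 25/4.
For Player II: with q = P(C1), equating U's and D's payoffs gives −q + 7 = 3q + 4 ⇒ q = 3/4.

25/4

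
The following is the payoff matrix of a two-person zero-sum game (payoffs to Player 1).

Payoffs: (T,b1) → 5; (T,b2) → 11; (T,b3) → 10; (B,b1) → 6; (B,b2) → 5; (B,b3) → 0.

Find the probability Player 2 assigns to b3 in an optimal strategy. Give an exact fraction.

Row minima: T → 5, B → 0; maximin = 5.
Column maxima: b1 → 6, b2 → 11, b3 → 10; minimax = 6.
5 ≠ 6, so there is no saddle point; optimal play is mixed.
b2 is strictly dominated by b3 (it gives Player 1 strictly more in every row), so Player 2 never plays it.
On the remaining 2×2 (T, B vs b1, b3):
Let Player 1 play T with probability p. Expected payoff against b1: 5p + 6(1−p) = −p + 6; against b3: 10p + 0(1−p) = 10p.
Setting these equal: −p + 6 = 10p ⇒ −11p = -6 ⇒ p = 6/11, and the value is (-1)·(6/11) + 6 = 60/11.
For Player 2: with q = P(b1), equating T's and B's payoffs gives −5q + 10 = 6q ⇒ q = 10/11.

1/11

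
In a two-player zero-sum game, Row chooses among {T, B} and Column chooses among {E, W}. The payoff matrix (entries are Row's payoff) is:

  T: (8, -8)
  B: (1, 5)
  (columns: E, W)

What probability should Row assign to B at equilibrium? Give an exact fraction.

Row minima: T → -8, B → 1; maximin = 1.
Column maxima: E → 8, W → 5; minimax = 5.
1 ≠ 5, so there is no saddle point; optimal play is mixed.
Let Row play T with probability p. Expected payoff against E: 8p + 1(1−p) = 7p + 1; against W: (-8)p + 5(1−p) = −13p + 5.
Setting these equal: 7p + 1 = −13p + 5 ⇒ 20p = 4 ⇒ p = 1/5, and the value is (7)·(1/5) + 1 = 12/5.
For Column: with q = P(E), equating T's and B's payoffs gives 16q − 8 = −4q + 5 ⇒ q = 13/20.

4/5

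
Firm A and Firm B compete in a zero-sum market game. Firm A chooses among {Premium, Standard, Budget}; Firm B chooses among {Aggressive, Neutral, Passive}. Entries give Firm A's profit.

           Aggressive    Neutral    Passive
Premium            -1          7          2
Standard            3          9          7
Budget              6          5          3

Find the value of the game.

Row minima: Premium → -1, Standard → 3, Budget → 3; maximin = 3.
Column maxima: Aggressive → 6, Neutral → 9, Passive → 7; minimax = 6.
3 ≠ 6, so there is no saddle point; optimal play is mixed.
Premium is strictly dominated by Standard, so Firm A never plays it.
Neutral is strictly dominated by Passive (it gives Firm A strictly more in every row), so Firm B never plays it.
On the remaining 2×2 (Standard, Budget vs Aggressive, Passive):
Let Firm A play Standard with probability p. Expected payoff against Aggressive: 3p + 6(1−p) = −3p + 6; against Passive: 7p + 3(1−p) = 4p + 3.
Setting these equal: −3p + 6 = 4p + 3 ⇒ −7p = -3 ⇒ p = 3/7, and the value is (-3)·(3/7) + 6 = 33/7.
For Firm B: with q = P(Aggressive), equating Standard's and Budget's payoffs gives −4q + 7 = 3q + 3 ⇒ q = 4/7.

33/7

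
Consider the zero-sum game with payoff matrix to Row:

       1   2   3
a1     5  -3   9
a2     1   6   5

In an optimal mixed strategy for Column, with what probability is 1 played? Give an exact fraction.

9/13

Row minima: a1 → -3, a2 → 1; maximin = 1.
Column maxima: 1 → 5, 2 → 6, 3 → 9; minimax = 5.
1 ≠ 5, so there is no saddle point; optimal play is mixed.
3 is strictly dominated by 1 (it gives Row strictly more in every row), so Column never plays it.
On the remaining 2×2 (a1, a2 vs 1, 2):
Let Row play a1 with probability p. Expected payoff against 1: 5p + 1(1−p) = 4p + 1; against 2: (-3)p + 6(1−p) = −9p + 6.
Setting these equal: 4p + 1 = −9p + 6 ⇒ 13p = 5 ⇒ p = 5/13, and the value is (4)·(5/13) + 1 = 33/13.
For Column: with q = P(1), equating a1's and a2's payoffs gives 8q − 3 = −5q + 6 ⇒ q = 9/13.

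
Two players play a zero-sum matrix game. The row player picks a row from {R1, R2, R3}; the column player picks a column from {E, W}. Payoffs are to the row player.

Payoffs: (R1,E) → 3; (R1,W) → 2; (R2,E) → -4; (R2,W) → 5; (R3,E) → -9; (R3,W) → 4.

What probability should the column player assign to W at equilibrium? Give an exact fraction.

7/10

Row minima: R1 → 2, R2 → -4, R3 → -9; maximin = 2.
Column maxima: E → 3, W → 5; minimax = 3.
2 ≠ 3, so there is no saddle point; optimal play is mixed.
R3 is strictly dominated by R2, so the row player never plays it.
On the remaining 2×2 (R1, R2 vs E, W):
Let the row player play R1 with probability p. Expected payoff against E: 3p + (-4)(1−p) = 7p − 4; against W: 2p + 5(1−p) = −3p + 5.
Setting these equal: 7p − 4 = −3p + 5 ⇒ 10p = 9 ⇒ p = 9/10, and the value is (7)·(9/10) − 4 = 23/10.
For the column player: with q = P(E), equating R1's and R2's payoffs gives q + 2 = −9q + 5 ⇒ q = 3/10.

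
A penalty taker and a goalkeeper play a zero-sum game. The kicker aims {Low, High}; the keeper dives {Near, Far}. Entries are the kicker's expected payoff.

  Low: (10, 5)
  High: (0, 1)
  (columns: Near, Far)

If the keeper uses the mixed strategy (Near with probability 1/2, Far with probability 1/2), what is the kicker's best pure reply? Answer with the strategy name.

Expected payoff of Low: (1/2)·10 + (1/2)·5 = 15/2.
Expected payoff of High: (1/2)·0 + (1/2)·1 = 1/2.
The largest is 15/2, so the kicker's best response is Low.

Low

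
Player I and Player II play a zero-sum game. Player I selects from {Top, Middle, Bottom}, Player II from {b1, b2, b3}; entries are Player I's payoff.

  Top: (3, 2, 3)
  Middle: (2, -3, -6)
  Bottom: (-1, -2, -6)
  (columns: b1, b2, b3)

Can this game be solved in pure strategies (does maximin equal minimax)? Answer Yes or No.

Yes

Row minima: Top → 2, Middle → -6, Bottom → -6; maximin = 2.
Column maxima: b1 → 3, b2 → 2, b3 → 3; minimax = 2.
maximin = minimax = 2, so a saddle point exists.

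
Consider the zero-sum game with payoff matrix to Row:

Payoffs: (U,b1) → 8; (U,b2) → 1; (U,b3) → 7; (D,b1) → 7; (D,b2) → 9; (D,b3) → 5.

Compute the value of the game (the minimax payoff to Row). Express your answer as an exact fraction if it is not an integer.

Row minima: U → 1, D → 5; maximin = 5.
Column maxima: b1 → 8, b2 → 9, b3 → 7; minimax = 7.
5 ≠ 7, so there is no saddle point; optimal play is mixed.
b1 is strictly dominated by b3 (it gives Row strictly more in every row), so Column never plays it.
On the remaining 2×2 (U, D vs b2, b3):
Let Row play U with probability p. Expected payoff against b2: 1p + 9(1−p) = −8p + 9; against b3: 7p + 5(1−p) = 2p + 5.
Setting these equal: −8p + 9 = 2p + 5 ⇒ −10p = -4 ⇒ p = 2/5, and the value is (-8)·(2/5) + 9 = 29/5.
For Column: with q = P(b2), equating U's and D's payoffs gives −6q + 7 = 4q + 5 ⇒ q = 1/5.

29/5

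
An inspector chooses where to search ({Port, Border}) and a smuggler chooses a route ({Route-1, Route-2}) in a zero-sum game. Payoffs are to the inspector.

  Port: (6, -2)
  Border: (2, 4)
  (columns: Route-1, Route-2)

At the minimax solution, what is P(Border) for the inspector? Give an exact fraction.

4/5

Row minima: Port → -2, Border → 2; maximin = 2.
Column maxima: Route-1 → 6, Route-2 → 4; minimax = 4.
2 ≠ 4, so there is no saddle point; optimal play is mixed.
Let the inspector play Port with probability p. Expected payoff against Route-1: 6p + 2(1−p) = 4p + 2; against Route-2: (-2)p + 4(1−p) = −6p + 4.
Setting these equal: 4p + 2 = −6p + 4 ⇒ 10p = 2 ⇒ p = 1/5, and the value is (4)·(1/5) + 2 = 14/5.
For the smuggler: with q = P(Route-1), equating Port's and Border's payoffs gives 8q − 2 = −2q + 4 ⇒ q = 3/5.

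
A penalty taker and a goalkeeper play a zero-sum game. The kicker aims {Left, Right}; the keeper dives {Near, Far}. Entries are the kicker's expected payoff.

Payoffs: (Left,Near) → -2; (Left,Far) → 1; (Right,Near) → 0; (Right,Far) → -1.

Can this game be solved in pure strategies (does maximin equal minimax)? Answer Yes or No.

Row minima: Left → -2, Right → -1; maximin = -1.
Column maxima: Near → 0, Far → 1; minimax = 0.
-1 ≠ 0, so no pure-strategy equilibrium exists.

No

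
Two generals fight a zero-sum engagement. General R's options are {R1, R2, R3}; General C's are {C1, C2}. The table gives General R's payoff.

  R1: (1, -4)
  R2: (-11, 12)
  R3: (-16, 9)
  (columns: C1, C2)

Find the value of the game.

-8/7

Row minima: R1 → -4, R2 → -11, R3 → -16; maximin = -4.
Column maxima: C1 → 1, C2 → 12; minimax = 1.
-4 ≠ 1, so there is no saddle point; optimal play is mixed.
R3 is strictly dominated by R2, so General R never plays it.
On the remaining 2×2 (R1, R2 vs C1, C2):
Let General R play R1 with probability p. Expected payoff against C1: 1p + (-11)(1−p) = 12p − 11; against C2: (-4)p + 12(1−p) = −16p + 12.
Setting these equal: 12p − 11 = −16p + 12 ⇒ 28p = 23 ⇒ p = 23/28, and the value is (12)·(23/28) − 11 = -8/7.
For General C: with q = P(C1), equating R1's and R2's payoffs gives 5q − 4 = −23q + 12 ⇒ q = 4/7.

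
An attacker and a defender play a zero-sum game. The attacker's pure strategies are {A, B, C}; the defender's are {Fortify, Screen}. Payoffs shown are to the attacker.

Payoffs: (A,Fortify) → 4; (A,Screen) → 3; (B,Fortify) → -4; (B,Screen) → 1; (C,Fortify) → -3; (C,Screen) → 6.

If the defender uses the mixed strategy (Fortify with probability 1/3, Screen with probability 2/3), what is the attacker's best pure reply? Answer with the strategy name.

Expected payoff of A: (1/3)·4 + (2/3)·3 = 10/3.
Expected payoff of B: (1/3)·(-4) + (2/3)·1 = -2/3.
Expected payoff of C: (1/3)·(-3) + (2/3)·6 = 3.
The largest is 10/3, so the attacker's best response is A.

A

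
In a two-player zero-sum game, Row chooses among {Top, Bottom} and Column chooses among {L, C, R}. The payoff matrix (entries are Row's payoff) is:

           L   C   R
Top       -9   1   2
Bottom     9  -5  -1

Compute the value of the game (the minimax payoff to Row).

-3/2

Row minima: Top → -9, Bottom → -5; maximin = -5.
Column maxima: L → 9, C → 1, R → 2; minimax = 1.
-5 ≠ 1, so there is no saddle point; optimal play is mixed.
R is strictly dominated by C (it gives Row strictly more in every row), so Column never plays it.
On the remaining 2×2 (Top, Bottom vs L, C):
Let Row play Top with probability p. Expected payoff against L: (-9)p + 9(1−p) = −18p + 9; against C: 1p + (-5)(1−p) = 6p − 5.
Setting these equal: −18p + 9 = 6p − 5 ⇒ −24p = -14 ⇒ p = 7/12, and the value is (-18)·(7/12) + 9 = -3/2.
For Column: with q = P(L), equating Top's and Bottom's payoffs gives −10q + 1 = 14q − 5 ⇒ q = 1/4.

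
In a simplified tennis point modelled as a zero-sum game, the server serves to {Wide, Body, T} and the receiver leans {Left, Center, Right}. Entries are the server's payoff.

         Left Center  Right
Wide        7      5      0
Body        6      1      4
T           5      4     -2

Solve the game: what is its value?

5/2

Row minima: Wide → 0, Body → 1, T → -2; maximin = 1.
Column maxima: Left → 7, Center → 5, Right → 4; minimax = 4.
1 ≠ 4, so there is no saddle point; optimal play is mixed.
T is strictly dominated by Wide, so the server never plays it.
Left is strictly dominated by Center (it gives the server strictly more in every row), so the receiver never plays it.
On the remaining 2×2 (Wide, Body vs Center, Right):
Let the server play Wide with probability p. Expected payoff against Center: 5p + 1(1−p) = 4p + 1; against Right: 0p + 4(1−p) = −4p + 4.
Setting these equal: 4p + 1 = −4p + 4 ⇒ 8p = 3 ⇒ p = 3/8, and the value is (4)·(3/8) + 1 = 5/2.
For the receiver: with q = P(Center), equating Wide's and Body's payoffs gives 5q = −3q + 4 ⇒ q = 1/2.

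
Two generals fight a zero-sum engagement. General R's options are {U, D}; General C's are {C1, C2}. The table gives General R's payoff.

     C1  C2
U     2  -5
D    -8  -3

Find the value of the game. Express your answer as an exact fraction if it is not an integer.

-23/6

Row minima: U → -5, D → -8; maximin = -5.
Column maxima: C1 → 2, C2 → -3; minimax = -3.
-5 ≠ -3, so there is no saddle point; optimal play is mixed.
Let General R play U with probability p. Expected payoff against C1: 2p + (-8)(1−p) = 10p − 8; against C2: (-5)p + (-3)(1−p) = −2p − 3.
Setting these equal: 10p − 8 = −2p − 3 ⇒ 12p = 5 ⇒ p = 5/12, and the value is (10)·(5/12) − 8 = -23/6.
For General C: with q = P(C1), equating U's and D's payoffs gives 7q − 5 = −5q − 3 ⇒ q = 1/6.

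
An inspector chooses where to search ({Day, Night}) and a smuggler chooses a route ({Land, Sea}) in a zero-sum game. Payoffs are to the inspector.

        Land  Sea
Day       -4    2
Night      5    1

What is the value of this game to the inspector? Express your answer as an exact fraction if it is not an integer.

7/5

Row minima: Day → -4, Night → 1; maximin = 1.
Column maxima: Land → 5, Sea → 2; minimax = 2.
1 ≠ 2, so there is no saddle point; optimal play is mixed.
Let the inspector play Day with probability p. Expected payoff against Land: (-4)p + 5(1−p) = −9p + 5; against Sea: 2p + 1(1−p) = p + 1.
Setting these equal: −9p + 5 = p + 1 ⇒ −10p = -4 ⇒ p = 2/5, and the value is (-9)·(2/5) + 5 = 7/5.
For the smuggler: with q = P(Land), equating Day's and Night's payoffs gives −6q + 2 = 4q + 1 ⇒ q = 1/10.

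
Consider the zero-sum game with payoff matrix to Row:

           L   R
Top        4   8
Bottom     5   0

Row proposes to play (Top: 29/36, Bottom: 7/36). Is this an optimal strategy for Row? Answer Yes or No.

Against L this mix gives (29/36)·4 + (7/36)·5 = 151/36.
Against R this mix gives (29/36)·8 + (7/36)·0 = 58/9.
Column will play L, holding Row to 151/36. Shifting weight toward the row that does better against L would raise this floor (the equalizing mix achieves 40/9 against both L and R), so the proposed strategy is not optimal.

No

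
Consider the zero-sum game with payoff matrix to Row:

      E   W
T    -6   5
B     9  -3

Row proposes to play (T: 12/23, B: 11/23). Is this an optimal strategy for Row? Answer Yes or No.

Against E this mix gives (12/23)·(-6) + (11/23)·9 = 27/23.
Against W this mix gives (12/23)·5 + (11/23)·(-3) = 27/23.
All of Column's active replies (E, W) yield 27/23, and no column does worse for Row. The mix makes Column indifferent and guarantees 27/23, so it is optimal.

Yes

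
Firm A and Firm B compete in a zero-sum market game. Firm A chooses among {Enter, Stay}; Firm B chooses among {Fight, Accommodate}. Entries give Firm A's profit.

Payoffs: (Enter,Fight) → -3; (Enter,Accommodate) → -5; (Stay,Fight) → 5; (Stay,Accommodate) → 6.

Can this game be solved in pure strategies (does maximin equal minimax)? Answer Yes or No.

Yes

Row minima: Enter → -5, Stay → 5; maximin = 5.
Column maxima: Fight → 5, Accommodate → 6; minimax = 5.
maximin = minimax = 5, so a saddle point exists.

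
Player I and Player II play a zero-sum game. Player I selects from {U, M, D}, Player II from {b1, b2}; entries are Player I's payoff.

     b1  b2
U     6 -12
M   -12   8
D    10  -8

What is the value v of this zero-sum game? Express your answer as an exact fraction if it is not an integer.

-8/19

Row minima: U → -12, M → -12, D → -8; maximin = -8.
Column maxima: b1 → 10, b2 → 8; minimax = 8.
-8 ≠ 8, so there is no saddle point; optimal play is mixed.
U is strictly dominated by D, so Player I never plays it.
On the remaining 2×2 (M, D vs b1, b2):
Let Player I play M with probability p. Expected payoff against b1: (-12)p + 10(1−p) = −22p + 10; against b2: 8p + (-8)(1−p) = 16p − 8.
Setting these equal: −22p + 10 = 16p − 8 ⇒ −38p = -18 ⇒ p = 9/19, and the value is (-22)·(9/19) + 10 = -8/19.
For Player II: with q = P(b1), equating M's and D's payoffs gives −20q + 8 = 18q − 8 ⇒ q = 8/19.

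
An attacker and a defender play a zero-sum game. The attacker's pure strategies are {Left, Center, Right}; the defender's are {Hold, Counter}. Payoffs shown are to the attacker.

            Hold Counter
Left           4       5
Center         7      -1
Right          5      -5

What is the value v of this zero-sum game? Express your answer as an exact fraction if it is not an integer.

Row minima: Left → 4, Center → -1, Right → -5; maximin = 4.
Column maxima: Hold → 7, Counter → 5; minimax = 5.
4 ≠ 5, so there is no saddle point; optimal play is mixed.
Right is strictly dominated by Center, so the attacker never plays it.
On the remaining 2×2 (Left, Center vs Hold, Counter):
Let the attacker play Left with probability p. Expected payoff against Hold: 4p + 7(1−p) = −3p + 7; against Counter: 5p + (-1)(1−p) = 6p − 1.
Setting these equal: −3p + 7 = 6p − 1 ⇒ −9p = -8 ⇒ p = 8/9, and the value is (-3)·(8/9) + 7 = 13/3.
For the defender: with q = P(Hold), equating Left's and Center's payoffs gives −q + 5 = 8q − 1 ⇒ q = 2/3.

13/3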